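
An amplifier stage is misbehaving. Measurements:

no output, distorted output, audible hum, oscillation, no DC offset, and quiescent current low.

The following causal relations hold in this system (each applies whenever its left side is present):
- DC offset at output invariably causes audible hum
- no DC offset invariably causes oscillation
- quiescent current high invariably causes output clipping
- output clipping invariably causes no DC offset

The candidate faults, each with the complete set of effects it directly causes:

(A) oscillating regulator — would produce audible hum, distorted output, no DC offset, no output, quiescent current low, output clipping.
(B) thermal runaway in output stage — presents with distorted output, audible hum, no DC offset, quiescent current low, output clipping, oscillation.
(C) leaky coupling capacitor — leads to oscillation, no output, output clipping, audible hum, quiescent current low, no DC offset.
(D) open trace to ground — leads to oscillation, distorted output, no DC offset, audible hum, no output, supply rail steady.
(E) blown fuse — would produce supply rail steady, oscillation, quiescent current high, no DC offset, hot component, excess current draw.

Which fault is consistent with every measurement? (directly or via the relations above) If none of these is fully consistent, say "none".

A

For each candidate, compare predicted effects to what was observed:
(A) oscillating regulator — no output match; distorted output match; audible hum match; oscillation match (by no DC offset → oscillation); no DC offset match; quiescent current low match
(B) thermal runaway in output stage — does not account for no output
(C) leaky coupling capacitor — no output match; distorted output miss; audible hum match; oscillation match; no DC offset match; quiescent current low match
(D) open trace to ground — no output match; distorted output match; audible hum match; oscillation match; no DC offset match; quiescent current low miss
(E) blown fuse — no output miss; distorted output miss; audible hum miss; oscillation match; no DC offset match; quiescent current low miss
(A) is the only candidate with no mismatches.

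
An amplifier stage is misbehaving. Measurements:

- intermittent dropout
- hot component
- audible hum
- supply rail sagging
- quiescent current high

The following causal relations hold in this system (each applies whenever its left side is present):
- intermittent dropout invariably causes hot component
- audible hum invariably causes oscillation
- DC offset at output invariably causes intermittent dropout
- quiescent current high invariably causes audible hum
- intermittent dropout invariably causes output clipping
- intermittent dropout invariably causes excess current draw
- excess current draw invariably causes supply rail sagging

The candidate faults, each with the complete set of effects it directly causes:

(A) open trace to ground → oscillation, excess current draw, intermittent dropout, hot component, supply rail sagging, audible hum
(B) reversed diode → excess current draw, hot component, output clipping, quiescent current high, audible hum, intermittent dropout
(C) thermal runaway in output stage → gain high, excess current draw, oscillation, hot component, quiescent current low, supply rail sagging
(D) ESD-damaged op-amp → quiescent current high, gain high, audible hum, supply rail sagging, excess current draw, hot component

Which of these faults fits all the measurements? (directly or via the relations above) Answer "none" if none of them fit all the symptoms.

B

For each candidate, compare predicted effects to what was observed:
(A) open trace to ground — intermittent dropout yes; hot component yes; audible hum yes; supply rail sagging yes; quiescent current high NO
(B) reversed diode — accounts for every observation (supply rail sagging via excess current draw → supply rail sagging)
(C) thermal runaway in output stage — intermittent dropout NO; hot component yes; audible hum NO; supply rail sagging yes; quiescent current high NO
(D) ESD-damaged op-amp — intermittent dropout NO; hot component yes; audible hum yes; supply rail sagging yes; quiescent current high yes
(B) is the only candidate with no mismatches.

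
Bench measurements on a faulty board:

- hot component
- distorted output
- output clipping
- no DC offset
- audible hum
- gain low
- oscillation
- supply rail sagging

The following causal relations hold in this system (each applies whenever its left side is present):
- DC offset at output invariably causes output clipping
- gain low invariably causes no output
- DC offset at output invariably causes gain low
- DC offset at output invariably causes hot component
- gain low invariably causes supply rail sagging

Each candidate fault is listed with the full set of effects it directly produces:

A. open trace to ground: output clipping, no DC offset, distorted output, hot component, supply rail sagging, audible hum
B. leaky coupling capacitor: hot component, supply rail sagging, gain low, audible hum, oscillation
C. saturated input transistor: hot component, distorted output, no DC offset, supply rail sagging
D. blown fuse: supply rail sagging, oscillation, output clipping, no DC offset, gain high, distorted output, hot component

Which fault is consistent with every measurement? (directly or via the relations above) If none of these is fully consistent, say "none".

none

For each candidate, compare predicted effects to what was observed:
(A) open trace to ground — does not account for gain low, oscillation
(B) leaky coupling capacitor — hot component ✓; distorted output ✗; output clipping ✗; no DC offset ✗; audible hum ✓; gain low ✓; oscillation ✓; supply rail sagging ✓
(C) saturated input transistor — hot component ✓; distorted output ✓; output clipping ✗; no DC offset ✓; audible hum ✗; gain low ✗; oscillation ✗; supply rail sagging ✓
(D) blown fuse — hot component ✓; distorted output ✓; output clipping ✓; no DC offset ✓; audible hum ✗; gain low ✗; oscillation ✓; supply rail sagging ✓
None of the listed candidates fits everything.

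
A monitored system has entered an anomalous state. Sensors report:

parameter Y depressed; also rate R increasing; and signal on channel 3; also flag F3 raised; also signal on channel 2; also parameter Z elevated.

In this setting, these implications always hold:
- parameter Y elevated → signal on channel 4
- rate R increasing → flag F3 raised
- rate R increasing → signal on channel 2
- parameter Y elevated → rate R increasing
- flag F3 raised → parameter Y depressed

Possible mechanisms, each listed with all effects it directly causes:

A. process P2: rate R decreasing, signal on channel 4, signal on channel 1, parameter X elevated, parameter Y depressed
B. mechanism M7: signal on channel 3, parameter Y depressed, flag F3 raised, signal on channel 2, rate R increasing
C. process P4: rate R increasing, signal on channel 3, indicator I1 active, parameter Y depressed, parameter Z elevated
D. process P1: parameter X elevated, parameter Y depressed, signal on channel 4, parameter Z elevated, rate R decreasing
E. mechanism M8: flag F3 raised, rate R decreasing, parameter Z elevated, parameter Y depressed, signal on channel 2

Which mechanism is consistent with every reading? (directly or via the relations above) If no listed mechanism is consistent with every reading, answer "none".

C

Testing each hypothesis:
(A) process P2 — fails on rate R increasing, signal on channel 3, flag F3 raised, signal on channel 2, parameter Z elevated (predicts rate R decreasing, not rate R increasing)
(B) mechanism M7 — parameter Y depressed yes; rate R increasing yes; signal on channel 3 yes; flag F3 raised yes; signal on channel 2 yes; parameter Z elevated NO
(C) process P4 — parameter Y depressed yes; rate R increasing yes; signal on channel 3 yes; flag F3 raised yes (via rate R increasing → flag F3 raised); signal on channel 2 yes (via rate R increasing → signal on channel 2); parameter Z elevated yes
(D) process P1 — fails on rate R increasing, signal on channel 3, flag F3 raised, signal on channel 2 (predicts rate R decreasing, not rate R increasing)
(E) mechanism M8 — fails on rate R increasing, signal on channel 3 (predicts rate R decreasing, not rate R increasing)
Only (C) is consistent with every observation.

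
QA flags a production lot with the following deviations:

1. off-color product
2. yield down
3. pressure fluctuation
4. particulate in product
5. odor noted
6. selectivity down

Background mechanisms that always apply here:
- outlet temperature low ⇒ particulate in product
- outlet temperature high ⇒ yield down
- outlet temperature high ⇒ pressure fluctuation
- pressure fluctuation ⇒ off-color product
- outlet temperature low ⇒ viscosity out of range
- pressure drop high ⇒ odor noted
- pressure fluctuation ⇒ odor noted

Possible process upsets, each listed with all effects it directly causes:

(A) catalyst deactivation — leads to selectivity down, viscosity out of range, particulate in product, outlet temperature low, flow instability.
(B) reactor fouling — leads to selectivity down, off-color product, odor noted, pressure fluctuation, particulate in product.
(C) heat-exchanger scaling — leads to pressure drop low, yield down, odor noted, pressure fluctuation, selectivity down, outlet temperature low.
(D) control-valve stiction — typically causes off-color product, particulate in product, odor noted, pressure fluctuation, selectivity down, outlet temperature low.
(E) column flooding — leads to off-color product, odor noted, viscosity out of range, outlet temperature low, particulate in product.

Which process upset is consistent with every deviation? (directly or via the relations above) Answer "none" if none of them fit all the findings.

Testing each hypothesis:
(A) catalyst deactivation — off-color product NO; yield down NO; pressure fluctuation NO; particulate in product yes; odor noted NO; selectivity down yes
(B) reactor fouling — does not account for yield down
(C) heat-exchanger scaling — off-color product yes (by pressure fluctuation → off-color product); yield down yes; pressure fluctuation yes; particulate in product yes (by outlet temperature low → particulate in product); odor noted yes; selectivity down yes
(D) control-valve stiction — does not account for yield down
(E) column flooding — does not account for yield down, pressure fluctuation, selectivity down
(C) alone accounts for all the evidence.

C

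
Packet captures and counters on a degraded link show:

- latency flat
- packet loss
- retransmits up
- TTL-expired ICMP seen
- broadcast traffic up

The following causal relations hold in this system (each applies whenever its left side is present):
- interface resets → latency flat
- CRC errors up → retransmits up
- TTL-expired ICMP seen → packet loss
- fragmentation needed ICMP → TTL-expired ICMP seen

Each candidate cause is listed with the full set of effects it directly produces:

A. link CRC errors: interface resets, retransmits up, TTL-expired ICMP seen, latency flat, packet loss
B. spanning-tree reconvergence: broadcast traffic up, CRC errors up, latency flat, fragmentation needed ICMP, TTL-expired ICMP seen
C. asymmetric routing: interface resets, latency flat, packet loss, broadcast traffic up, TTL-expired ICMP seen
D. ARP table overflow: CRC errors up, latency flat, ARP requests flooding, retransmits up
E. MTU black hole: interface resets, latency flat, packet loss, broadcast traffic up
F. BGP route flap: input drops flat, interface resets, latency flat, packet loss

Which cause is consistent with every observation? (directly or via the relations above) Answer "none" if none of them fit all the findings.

B

Checking each candidate against the observations:
(A) link CRC errors — latency flat +; packet loss +; retransmits up +; TTL-expired ICMP seen +; broadcast traffic up -
(B) spanning-tree reconvergence — accounts for every observation (packet loss via TTL-expired ICMP seen → packet loss)
(C) asymmetric routing — does not account for retransmits up
(D) ARP table overflow — does not account for packet loss, TTL-expired ICMP seen, broadcast traffic up
(E) MTU black hole — does not account for retransmits up, TTL-expired ICMP seen
(F) BGP route flap — does not account for retransmits up, TTL-expired ICMP seen, broadcast traffic up
(B) is the only candidate with no mismatches.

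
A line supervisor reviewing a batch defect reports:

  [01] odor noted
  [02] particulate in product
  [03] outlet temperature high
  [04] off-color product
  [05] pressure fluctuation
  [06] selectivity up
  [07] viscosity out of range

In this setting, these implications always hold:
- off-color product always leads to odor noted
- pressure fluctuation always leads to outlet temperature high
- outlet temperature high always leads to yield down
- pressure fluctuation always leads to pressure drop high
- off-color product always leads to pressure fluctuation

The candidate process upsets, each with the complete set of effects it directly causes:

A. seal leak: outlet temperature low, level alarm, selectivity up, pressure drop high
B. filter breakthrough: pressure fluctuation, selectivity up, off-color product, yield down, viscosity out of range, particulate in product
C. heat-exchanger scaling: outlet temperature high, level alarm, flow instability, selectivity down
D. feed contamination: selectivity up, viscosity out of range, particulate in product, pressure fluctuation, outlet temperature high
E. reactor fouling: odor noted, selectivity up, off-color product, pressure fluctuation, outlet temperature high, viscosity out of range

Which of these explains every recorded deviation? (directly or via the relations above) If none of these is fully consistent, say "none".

B

For each candidate, compare predicted effects to what was observed:
(A) seal leak — odor noted -; particulate in product -; outlet temperature high -; off-color product -; pressure fluctuation -; selectivity up +; viscosity out of range -
(B) filter breakthrough — odor noted + (through off-color product → odor noted); particulate in product +; outlet temperature high + (through pressure fluctuation → outlet temperature high); off-color product +; pressure fluctuation +; selectivity up +; viscosity out of range +
(C) heat-exchanger scaling — odor noted -; particulate in product -; outlet temperature high +; off-color product -; pressure fluctuation -; selectivity up -; viscosity out of range -
(D) feed contamination — does not account for odor noted, off-color product
(E) reactor fouling — odor noted +; particulate in product -; outlet temperature high +; off-color product +; pressure fluctuation +; selectivity up +; viscosity out of range +
Only (B) is consistent with every observation.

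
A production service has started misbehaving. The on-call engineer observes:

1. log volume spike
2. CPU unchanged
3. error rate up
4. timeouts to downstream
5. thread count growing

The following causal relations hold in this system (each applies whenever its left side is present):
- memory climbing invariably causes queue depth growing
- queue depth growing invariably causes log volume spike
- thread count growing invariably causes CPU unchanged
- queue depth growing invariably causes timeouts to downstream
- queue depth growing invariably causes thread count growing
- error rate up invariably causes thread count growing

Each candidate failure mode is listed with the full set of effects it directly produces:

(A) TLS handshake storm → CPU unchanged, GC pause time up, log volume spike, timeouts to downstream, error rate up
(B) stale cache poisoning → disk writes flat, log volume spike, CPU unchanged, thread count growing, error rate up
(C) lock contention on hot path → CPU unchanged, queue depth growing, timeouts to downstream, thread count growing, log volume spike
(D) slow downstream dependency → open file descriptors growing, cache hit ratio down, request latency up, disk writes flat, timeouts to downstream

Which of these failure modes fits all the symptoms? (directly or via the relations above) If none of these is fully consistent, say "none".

Checking each candidate against the observations:
(A) TLS handshake storm — log volume spike yes; CPU unchanged yes; error rate up yes; timeouts to downstream yes; thread count growing yes (through error rate up → thread count growing)
(B) stale cache poisoning — log volume spike yes; CPU unchanged yes; error rate up yes; timeouts to downstream NO; thread count growing yes
(C) lock contention on hot path — does not account for error rate up
(D) slow downstream dependency — log volume spike NO; CPU unchanged NO; error rate up NO; timeouts to downstream yes; thread count growing NO
Only (A) is consistent with every observation.

A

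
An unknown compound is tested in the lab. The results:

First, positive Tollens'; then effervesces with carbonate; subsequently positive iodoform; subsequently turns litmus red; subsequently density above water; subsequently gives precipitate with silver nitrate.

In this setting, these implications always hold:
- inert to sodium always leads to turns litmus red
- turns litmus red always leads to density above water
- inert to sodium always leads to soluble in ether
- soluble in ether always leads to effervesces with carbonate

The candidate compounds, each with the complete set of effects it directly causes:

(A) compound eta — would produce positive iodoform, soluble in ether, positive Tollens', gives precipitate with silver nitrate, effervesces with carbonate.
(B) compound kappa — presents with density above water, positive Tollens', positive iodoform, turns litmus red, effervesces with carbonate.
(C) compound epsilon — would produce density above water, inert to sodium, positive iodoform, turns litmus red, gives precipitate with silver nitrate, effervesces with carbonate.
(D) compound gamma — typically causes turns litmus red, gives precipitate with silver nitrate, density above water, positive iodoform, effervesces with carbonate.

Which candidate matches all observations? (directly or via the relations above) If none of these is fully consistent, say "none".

For each candidate, compare predicted effects to what was observed:
(A) compound eta — positive Tollens' match; effervesces with carbonate match; positive iodoform match; turns litmus red miss; density above water miss; gives precipitate with silver nitrate match
(B) compound kappa — positive Tollens' match; effervesces with carbonate match; positive iodoform match; turns litmus red match; density above water match; gives precipitate with silver nitrate miss
(C) compound epsilon — positive Tollens' miss; effervesces with carbonate match; positive iodoform match; turns litmus red match; density above water match; gives precipitate with silver nitrate match
(D) compound gamma — positive Tollens' miss; effervesces with carbonate match; positive iodoform match; turns litmus red match; density above water match; gives precipitate with silver nitrate match
Every candidate fails on at least one observation.

none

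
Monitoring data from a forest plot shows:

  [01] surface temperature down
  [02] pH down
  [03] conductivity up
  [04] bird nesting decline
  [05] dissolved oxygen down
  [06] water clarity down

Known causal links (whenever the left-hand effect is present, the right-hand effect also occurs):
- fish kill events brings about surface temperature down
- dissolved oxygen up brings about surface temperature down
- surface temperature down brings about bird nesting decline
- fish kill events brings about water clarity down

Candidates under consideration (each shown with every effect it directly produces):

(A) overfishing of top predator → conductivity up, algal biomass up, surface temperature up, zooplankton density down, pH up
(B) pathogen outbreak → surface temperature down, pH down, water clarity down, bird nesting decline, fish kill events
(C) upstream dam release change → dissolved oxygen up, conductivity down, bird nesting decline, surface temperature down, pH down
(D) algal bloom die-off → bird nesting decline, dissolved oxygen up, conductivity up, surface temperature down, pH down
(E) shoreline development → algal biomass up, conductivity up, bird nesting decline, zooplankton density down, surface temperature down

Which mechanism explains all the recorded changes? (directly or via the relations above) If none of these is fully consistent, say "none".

Per-candidate check:
(A) overfishing of top predator — surface temperature down -; pH down -; conductivity up +; bird nesting decline -; dissolved oxygen down -; water clarity down -
(B) pathogen outbreak — does not account for conductivity up, dissolved oxygen down
(C) upstream dam release change — fails on conductivity up, dissolved oxygen down, water clarity down (predicts conductivity down, not conductivity up; predicts dissolved oxygen up, not dissolved oxygen down)
(D) algal bloom die-off — fails on dissolved oxygen down, water clarity down (predicts dissolved oxygen up, not dissolved oxygen down)
(E) shoreline development — surface temperature down +; pH down -; conductivity up +; bird nesting decline +; dissolved oxygen down -; water clarity down -
None of the listed candidates fits everything.

none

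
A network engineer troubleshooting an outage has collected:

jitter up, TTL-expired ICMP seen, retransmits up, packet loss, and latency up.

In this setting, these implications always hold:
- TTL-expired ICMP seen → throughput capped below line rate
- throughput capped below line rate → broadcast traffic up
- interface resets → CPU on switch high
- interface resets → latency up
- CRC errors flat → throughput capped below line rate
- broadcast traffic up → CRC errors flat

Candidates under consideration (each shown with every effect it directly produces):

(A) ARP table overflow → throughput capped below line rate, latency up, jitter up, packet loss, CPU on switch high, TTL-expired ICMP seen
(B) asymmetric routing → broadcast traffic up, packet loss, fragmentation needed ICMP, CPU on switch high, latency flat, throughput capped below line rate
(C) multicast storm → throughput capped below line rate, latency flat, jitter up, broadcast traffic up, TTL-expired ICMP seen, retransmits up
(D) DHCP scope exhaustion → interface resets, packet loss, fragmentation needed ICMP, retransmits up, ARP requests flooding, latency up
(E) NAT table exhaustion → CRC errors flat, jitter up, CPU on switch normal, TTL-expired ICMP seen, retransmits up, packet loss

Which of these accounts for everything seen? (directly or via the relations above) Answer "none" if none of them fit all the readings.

none

Checking each candidate against the observations:
(A) ARP table overflow — does not account for retransmits up
(B) asymmetric routing — jitter up -; TTL-expired ICMP seen -; retransmits up -; packet loss +; latency up -
(C) multicast storm — fails on packet loss, latency up (predicts latency flat, not latency up)
(D) DHCP scope exhaustion — jitter up -; TTL-expired ICMP seen -; retransmits up +; packet loss +; latency up +
(E) NAT table exhaustion — does not account for latency up
None of the listed candidates fits everything.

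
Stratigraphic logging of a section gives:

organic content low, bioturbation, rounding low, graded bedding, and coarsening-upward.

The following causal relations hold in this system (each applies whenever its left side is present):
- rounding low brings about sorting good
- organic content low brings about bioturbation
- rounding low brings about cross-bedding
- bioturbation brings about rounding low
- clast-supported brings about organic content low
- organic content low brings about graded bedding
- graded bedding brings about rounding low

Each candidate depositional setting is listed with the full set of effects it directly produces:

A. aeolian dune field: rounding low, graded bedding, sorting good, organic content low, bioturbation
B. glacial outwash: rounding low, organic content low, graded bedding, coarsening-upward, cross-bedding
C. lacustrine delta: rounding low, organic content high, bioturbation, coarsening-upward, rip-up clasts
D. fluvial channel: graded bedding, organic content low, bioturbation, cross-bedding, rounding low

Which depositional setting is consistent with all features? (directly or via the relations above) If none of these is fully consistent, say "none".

Checking each candidate against the observations:
(A) aeolian dune field — does not account for coarsening-upward
(B) glacial outwash — organic content low yes; bioturbation yes (via organic content low → bioturbation); rounding low yes; graded bedding yes; coarsening-upward yes
(C) lacustrine delta — organic content low NO; bioturbation yes; rounding low yes; graded bedding NO; coarsening-upward yes
(D) fluvial channel — organic content low yes; bioturbation yes; rounding low yes; graded bedding yes; coarsening-upward NO
(B) is the only candidate with no mismatches.

B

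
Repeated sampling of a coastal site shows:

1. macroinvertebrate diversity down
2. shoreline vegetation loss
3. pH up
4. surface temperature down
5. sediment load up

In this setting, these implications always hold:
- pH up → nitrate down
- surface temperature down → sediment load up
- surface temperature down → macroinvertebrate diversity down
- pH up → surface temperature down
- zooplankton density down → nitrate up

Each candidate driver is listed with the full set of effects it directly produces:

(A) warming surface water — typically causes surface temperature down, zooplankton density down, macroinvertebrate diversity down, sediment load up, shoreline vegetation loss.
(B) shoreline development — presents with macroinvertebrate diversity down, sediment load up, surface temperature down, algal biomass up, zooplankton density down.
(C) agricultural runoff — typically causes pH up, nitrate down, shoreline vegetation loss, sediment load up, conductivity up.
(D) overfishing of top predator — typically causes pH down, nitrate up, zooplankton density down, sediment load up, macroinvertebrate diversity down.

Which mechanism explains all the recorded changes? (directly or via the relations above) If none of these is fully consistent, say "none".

C

Checking each candidate against the observations:
(A) warming surface water — macroinvertebrate diversity down +; shoreline vegetation loss +; pH up -; surface temperature down +; sediment load up +
(B) shoreline development — does not account for shoreline vegetation loss, pH up
(C) agricultural runoff — accounts for every observation (macroinvertebrate diversity down via pH up → surface temperature down → macroinvertebrate diversity down)
(D) overfishing of top predator — macroinvertebrate diversity down +; shoreline vegetation loss -; pH up -; surface temperature down -; sediment load up +
Only (C) is consistent with every observation.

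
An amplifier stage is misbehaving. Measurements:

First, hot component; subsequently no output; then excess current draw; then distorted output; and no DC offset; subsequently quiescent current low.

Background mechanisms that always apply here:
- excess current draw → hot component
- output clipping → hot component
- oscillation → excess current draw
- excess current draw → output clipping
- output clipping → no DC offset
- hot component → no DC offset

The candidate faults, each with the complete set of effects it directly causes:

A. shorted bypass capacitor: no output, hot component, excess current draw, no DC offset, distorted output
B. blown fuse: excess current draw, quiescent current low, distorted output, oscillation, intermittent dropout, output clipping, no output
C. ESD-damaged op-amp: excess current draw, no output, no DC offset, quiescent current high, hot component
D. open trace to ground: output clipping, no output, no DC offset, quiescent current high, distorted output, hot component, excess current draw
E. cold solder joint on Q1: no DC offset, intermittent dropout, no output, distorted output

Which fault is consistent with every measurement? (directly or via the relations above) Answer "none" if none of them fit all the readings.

B

Testing each hypothesis:
(A) shorted bypass capacitor — does not account for quiescent current low
(B) blown fuse — accounts for every observation (hot component by excess current draw → hot component)
(C) ESD-damaged op-amp — fails on distorted output, quiescent current low (predicts quiescent current high, not quiescent current low)
(D) open trace to ground — fails on quiescent current low (predicts quiescent current high, not quiescent current low)
(E) cold solder joint on Q1 — does not account for hot component, excess current draw, quiescent current low
(B) alone accounts for all the evidence.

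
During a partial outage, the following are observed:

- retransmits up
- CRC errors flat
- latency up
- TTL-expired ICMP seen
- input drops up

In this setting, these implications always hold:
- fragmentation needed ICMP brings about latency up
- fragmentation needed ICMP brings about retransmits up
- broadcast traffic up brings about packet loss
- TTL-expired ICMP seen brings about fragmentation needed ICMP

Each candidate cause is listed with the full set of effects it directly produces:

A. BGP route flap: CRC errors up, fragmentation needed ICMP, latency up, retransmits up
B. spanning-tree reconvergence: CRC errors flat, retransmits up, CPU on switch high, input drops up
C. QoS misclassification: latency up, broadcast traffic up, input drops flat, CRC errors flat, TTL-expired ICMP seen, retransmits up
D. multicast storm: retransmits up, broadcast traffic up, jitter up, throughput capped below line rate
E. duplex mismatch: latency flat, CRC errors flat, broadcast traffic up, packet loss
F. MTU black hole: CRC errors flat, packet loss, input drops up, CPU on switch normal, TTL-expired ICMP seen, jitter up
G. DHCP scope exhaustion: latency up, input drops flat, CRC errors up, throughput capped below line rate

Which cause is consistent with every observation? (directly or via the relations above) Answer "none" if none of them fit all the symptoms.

F

Testing each hypothesis:
(A) BGP route flap — fails on CRC errors flat, TTL-expired ICMP seen, input drops up (predicts CRC errors up, not CRC errors flat)
(B) spanning-tree reconvergence — does not account for latency up, TTL-expired ICMP seen
(C) QoS misclassification — fails on input drops up (predicts input drops flat, not input drops up)
(D) multicast storm — retransmits up ✓; CRC errors flat ✗; latency up ✗; TTL-expired ICMP seen ✗; input drops up ✗
(E) duplex mismatch — retransmits up ✗; CRC errors flat ✓; latency up ✗; TTL-expired ICMP seen ✗; input drops up ✗
(F) MTU black hole — retransmits up ✓ (by TTL-expired ICMP seen → fragmentation needed ICMP → retransmits up); CRC errors flat ✓; latency up ✓ (by TTL-expired ICMP seen → fragmentation needed ICMP → latency up); TTL-expired ICMP seen ✓; input drops up ✓
(G) DHCP scope exhaustion — fails on retransmits up, CRC errors flat, TTL-expired ICMP seen, input drops up (predicts CRC errors up, not CRC errors flat; predicts input drops flat, not input drops up)
Only (F) is consistent with every observation.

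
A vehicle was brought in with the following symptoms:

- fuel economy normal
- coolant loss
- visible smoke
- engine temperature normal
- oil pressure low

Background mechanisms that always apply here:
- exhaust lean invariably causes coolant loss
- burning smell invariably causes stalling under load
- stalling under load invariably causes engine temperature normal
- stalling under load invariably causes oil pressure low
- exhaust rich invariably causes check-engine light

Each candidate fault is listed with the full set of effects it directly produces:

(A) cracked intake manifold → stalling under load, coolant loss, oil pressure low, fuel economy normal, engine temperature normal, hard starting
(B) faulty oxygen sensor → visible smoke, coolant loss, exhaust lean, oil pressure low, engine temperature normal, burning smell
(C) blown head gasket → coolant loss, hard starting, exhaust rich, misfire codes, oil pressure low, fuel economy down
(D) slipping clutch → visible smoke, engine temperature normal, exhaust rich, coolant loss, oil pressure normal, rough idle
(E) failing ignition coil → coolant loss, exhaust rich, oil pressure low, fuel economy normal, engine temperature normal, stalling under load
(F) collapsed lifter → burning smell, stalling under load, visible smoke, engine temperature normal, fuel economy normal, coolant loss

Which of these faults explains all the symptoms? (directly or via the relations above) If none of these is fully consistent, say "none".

F

Checking each candidate against the observations:
(A) cracked intake manifold — does not account for visible smoke
(B) faulty oxygen sensor — does not account for fuel economy normal
(C) blown head gasket — fuel economy normal ✗; coolant loss ✓; visible smoke ✗; engine temperature normal ✗; oil pressure low ✓
(D) slipping clutch — fuel economy normal ✗; coolant loss ✓; visible smoke ✓; engine temperature normal ✓; oil pressure low ✗
(E) failing ignition coil — does not account for visible smoke
(F) collapsed lifter — accounts for every observation (oil pressure low through stalling under load → oil pressure low)
(F) is the only candidate with no mismatches.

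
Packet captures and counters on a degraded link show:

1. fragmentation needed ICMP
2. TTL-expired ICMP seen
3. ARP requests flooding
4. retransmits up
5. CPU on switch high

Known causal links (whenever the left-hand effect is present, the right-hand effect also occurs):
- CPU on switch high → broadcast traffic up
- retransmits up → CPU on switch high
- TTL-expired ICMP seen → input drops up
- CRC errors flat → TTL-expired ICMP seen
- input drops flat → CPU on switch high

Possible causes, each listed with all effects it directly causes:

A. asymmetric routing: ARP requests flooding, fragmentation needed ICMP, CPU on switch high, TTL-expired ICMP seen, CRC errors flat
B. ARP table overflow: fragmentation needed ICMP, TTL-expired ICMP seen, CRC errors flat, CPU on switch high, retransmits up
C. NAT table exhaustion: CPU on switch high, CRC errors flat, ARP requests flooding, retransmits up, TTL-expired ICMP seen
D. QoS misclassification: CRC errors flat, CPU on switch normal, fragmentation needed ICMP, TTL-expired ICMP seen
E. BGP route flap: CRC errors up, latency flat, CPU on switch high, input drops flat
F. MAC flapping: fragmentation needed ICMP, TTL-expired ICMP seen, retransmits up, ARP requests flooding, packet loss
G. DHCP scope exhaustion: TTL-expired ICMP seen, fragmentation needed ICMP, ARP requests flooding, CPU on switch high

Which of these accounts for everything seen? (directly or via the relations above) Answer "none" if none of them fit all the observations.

Per-candidate check:
(A) asymmetric routing — fragmentation needed ICMP yes; TTL-expired ICMP seen yes; ARP requests flooding yes; retransmits up NO; CPU on switch high yes
(B) ARP table overflow — does not account for ARP requests flooding
(C) NAT table exhaustion — does not account for fragmentation needed ICMP
(D) QoS misclassification — fragmentation needed ICMP yes; TTL-expired ICMP seen yes; ARP requests flooding NO; retransmits up NO; CPU on switch high NO
(E) BGP route flap — does not account for fragmentation needed ICMP, TTL-expired ICMP seen, ARP requests flooding, retransmits up
(F) MAC flapping — fragmentation needed ICMP yes; TTL-expired ICMP seen yes; ARP requests flooding yes; retransmits up yes; CPU on switch high yes (through retransmits up → CPU on switch high)
(G) DHCP scope exhaustion — fragmentation needed ICMP yes; TTL-expired ICMP seen yes; ARP requests flooding yes; retransmits up NO; CPU on switch high yes
(F) alone accounts for all the evidence.

F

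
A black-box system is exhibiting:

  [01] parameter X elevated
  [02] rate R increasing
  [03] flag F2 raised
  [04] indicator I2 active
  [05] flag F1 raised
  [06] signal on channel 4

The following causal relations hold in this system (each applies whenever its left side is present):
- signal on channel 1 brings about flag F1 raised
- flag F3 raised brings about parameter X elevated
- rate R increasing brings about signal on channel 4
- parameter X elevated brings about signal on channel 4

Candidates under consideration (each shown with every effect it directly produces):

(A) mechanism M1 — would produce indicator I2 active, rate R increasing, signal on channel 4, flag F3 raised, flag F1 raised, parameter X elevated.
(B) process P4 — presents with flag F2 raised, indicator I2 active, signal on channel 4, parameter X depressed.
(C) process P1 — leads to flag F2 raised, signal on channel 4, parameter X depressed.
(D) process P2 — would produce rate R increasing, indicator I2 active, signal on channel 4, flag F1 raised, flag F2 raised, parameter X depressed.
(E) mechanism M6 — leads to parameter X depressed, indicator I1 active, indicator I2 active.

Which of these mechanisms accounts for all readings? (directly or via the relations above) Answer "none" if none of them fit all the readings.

Per-candidate check:
(A) mechanism M1 — parameter X elevated match; rate R increasing match; flag F2 raised miss; indicator I2 active match; flag F1 raised match; signal on channel 4 match
(B) process P4 — fails on parameter X elevated, rate R increasing, flag F1 raised (predicts parameter X depressed, not parameter X elevated)
(C) process P1 — fails on parameter X elevated, rate R increasing, indicator I2 active, flag F1 raised (predicts parameter X depressed, not parameter X elevated)
(D) process P2 — parameter X elevated miss; rate R increasing match; flag F2 raised match; indicator I2 active match; flag F1 raised match; signal on channel 4 match
(E) mechanism M6 — parameter X elevated miss; rate R increasing miss; flag F2 raised miss; indicator I2 active match; flag F1 raised miss; signal on channel 4 miss
None of the listed candidates fits everything.

none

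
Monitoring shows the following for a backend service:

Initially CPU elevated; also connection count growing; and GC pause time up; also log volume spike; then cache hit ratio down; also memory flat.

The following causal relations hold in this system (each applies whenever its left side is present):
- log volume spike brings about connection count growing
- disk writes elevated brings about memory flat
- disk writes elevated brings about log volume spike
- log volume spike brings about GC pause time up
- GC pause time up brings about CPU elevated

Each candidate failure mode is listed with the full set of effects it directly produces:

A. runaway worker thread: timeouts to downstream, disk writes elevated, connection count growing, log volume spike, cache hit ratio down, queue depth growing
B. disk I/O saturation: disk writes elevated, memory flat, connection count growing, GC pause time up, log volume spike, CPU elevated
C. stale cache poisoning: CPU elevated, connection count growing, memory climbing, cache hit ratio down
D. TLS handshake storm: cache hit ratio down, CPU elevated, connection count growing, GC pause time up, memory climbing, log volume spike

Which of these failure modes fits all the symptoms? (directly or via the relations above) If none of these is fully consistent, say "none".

A

Checking each candidate against the observations:
(A) runaway worker thread — accounts for every observation (CPU elevated by log volume spike → GC pause time up → CPU elevated)
(B) disk I/O saturation — CPU elevated +; connection count growing +; GC pause time up +; log volume spike +; cache hit ratio down -; memory flat +
(C) stale cache poisoning — CPU elevated +; connection count growing +; GC pause time up -; log volume spike -; cache hit ratio down +; memory flat -
(D) TLS handshake storm — fails on memory flat (predicts memory climbing, not memory flat)
Only (A) is consistent with every observation.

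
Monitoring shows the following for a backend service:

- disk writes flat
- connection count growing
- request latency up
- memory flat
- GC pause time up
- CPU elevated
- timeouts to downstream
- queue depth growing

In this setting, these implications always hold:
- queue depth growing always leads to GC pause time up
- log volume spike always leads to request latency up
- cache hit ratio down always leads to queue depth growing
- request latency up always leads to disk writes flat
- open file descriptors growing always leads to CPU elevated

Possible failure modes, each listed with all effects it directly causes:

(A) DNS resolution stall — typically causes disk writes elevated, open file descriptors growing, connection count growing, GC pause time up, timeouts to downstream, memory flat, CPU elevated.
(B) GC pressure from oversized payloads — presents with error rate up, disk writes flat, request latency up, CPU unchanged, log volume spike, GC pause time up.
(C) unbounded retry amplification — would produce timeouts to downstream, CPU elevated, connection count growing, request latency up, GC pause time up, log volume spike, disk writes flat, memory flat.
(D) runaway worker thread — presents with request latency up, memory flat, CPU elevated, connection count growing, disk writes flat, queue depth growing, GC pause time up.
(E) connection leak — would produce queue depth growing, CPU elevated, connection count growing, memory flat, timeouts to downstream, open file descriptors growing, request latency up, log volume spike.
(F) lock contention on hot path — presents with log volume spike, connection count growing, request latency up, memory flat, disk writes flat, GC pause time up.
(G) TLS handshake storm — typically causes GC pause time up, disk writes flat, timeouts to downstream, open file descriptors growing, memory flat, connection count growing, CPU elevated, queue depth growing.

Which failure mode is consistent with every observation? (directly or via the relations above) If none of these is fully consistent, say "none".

E

For each candidate, compare predicted effects to what was observed:
(A) DNS resolution stall — disk writes flat -; connection count growing +; request latency up -; memory flat +; GC pause time up +; CPU elevated +; timeouts to downstream +; queue depth growing -
(B) GC pressure from oversized payloads — disk writes flat +; connection count growing -; request latency up +; memory flat -; GC pause time up +; CPU elevated -; timeouts to downstream -; queue depth growing -
(C) unbounded retry amplification — does not account for queue depth growing
(D) runaway worker thread — disk writes flat +; connection count growing +; request latency up +; memory flat +; GC pause time up +; CPU elevated +; timeouts to downstream -; queue depth growing +
(E) connection leak — accounts for every observation (disk writes flat through request latency up → disk writes flat)
(F) lock contention on hot path — disk writes flat +; connection count growing +; request latency up +; memory flat +; GC pause time up +; CPU elevated -; timeouts to downstream -; queue depth growing -
(G) TLS handshake storm — does not account for request latency up
(E) alone accounts for all the evidence.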